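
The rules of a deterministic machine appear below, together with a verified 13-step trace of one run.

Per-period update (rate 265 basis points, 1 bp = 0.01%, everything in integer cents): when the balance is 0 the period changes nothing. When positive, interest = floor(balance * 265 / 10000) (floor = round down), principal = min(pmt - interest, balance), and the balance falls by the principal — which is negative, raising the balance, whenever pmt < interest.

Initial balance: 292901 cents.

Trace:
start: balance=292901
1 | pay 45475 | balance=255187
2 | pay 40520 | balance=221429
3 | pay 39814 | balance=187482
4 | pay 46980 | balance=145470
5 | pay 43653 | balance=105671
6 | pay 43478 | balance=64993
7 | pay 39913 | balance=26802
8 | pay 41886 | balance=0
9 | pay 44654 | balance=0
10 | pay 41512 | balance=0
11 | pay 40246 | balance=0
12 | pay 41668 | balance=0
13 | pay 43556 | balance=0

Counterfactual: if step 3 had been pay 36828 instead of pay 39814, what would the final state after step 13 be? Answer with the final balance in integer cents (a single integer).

(re-executing from step 3 with the substitution; state before step 3: balance=221429)
3 | pay 36828 | balance=190468
4 | pay 46980 | balance=148535
5 | pay 43653 | balance=108818
6 | pay 43478 | balance=68223
7 | pay 39913 | balance=30117
8 | pay 41886 | balance=0
9 | pay 44654 | balance=0
10 | pay 41512 | balance=0
11 | pay 40246 | balance=0
12 | pay 41668 | balance=0
13 | pay 43556 | balance=0

0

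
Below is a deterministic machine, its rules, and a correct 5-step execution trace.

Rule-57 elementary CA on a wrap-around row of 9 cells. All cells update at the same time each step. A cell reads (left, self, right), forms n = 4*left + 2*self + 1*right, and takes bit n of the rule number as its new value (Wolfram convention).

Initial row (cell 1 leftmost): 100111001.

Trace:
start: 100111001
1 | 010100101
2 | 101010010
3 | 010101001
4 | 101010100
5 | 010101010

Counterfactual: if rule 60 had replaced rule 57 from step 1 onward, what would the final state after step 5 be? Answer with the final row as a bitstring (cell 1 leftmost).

000001111

(re-executing steps 1..5 under rule 60; state before step 1: 100111001)
1 | 010100101
2 | 111110111
3 | 000001100
4 | 000001010
5 | 000001111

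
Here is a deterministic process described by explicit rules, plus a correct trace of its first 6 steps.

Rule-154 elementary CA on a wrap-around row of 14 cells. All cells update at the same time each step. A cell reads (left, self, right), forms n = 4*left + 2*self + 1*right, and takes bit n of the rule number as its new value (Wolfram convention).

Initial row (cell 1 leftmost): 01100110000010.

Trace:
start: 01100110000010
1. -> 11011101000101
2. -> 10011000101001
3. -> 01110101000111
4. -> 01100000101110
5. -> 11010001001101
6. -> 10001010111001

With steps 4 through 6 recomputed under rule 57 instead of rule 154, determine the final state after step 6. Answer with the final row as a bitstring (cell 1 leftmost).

(re-executing steps 4..6 under rule 57; state before step 4: 01110101000111)
4. -> 11001010110100
5. -> 10100101101010
6. -> 01010011010101

01010011010101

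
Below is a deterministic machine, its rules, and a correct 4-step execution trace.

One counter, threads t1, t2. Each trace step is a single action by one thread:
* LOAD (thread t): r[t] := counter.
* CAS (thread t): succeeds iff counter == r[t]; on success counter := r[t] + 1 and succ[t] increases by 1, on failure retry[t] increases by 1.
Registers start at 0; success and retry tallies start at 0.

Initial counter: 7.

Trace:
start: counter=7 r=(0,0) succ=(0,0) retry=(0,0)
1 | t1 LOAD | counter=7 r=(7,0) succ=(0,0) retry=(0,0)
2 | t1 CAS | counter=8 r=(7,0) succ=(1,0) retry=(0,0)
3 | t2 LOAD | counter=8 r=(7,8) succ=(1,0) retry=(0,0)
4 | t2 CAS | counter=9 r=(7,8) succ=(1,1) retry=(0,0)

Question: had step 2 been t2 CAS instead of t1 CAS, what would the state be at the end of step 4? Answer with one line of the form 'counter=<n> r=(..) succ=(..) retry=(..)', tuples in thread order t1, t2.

counter=8 r=(7,7) succ=(0,1) retry=(0,1)

(re-executing from step 2 with the substitution; state before step 2: counter=7 r=(7,0) succ=(0,0) retry=(0,0))
2 | t2 CAS | counter=7 r=(7,0) succ=(0,0) retry=(0,1)
3 | t2 LOAD | counter=7 r=(7,7) succ=(0,0) retry=(0,1)
4 | t2 CAS | counter=8 r=(7,7) succ=(0,1) retry=(0,1)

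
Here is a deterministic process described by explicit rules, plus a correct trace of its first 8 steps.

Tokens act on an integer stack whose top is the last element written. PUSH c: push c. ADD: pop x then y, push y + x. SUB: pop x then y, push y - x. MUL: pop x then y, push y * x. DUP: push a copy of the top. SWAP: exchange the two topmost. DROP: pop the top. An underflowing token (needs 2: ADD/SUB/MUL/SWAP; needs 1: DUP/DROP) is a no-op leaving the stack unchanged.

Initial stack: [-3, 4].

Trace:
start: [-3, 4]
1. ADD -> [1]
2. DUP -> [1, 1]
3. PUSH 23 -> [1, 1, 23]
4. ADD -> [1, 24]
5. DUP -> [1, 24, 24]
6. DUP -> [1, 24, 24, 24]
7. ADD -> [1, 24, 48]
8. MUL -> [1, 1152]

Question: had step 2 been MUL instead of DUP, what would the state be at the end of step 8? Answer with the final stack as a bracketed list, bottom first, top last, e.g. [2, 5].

[1152]

(re-executing from step 2 with the substitution; state before step 2: [1])
2. MUL -> [1]
3. PUSH 23 -> [1, 23]
4. ADD -> [24]
5. DUP -> [24, 24]
6. DUP -> [24, 24, 24]
7. ADD -> [24, 48]
8. MUL -> [1152]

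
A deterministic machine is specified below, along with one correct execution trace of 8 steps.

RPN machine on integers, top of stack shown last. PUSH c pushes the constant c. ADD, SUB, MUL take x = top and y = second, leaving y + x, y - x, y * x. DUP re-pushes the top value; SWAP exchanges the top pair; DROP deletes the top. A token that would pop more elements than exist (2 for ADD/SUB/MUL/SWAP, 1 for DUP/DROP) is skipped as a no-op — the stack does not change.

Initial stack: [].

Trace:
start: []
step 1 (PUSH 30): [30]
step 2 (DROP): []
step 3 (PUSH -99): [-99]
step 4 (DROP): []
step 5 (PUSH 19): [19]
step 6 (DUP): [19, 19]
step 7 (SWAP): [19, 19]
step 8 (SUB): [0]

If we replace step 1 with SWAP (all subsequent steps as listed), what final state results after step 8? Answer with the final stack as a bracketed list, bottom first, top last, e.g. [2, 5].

(re-executing from step 1 with the substitution; state before step 1: [])
step 1 (SWAP): []
step 2 (DROP): []
step 3 (PUSH -99): [-99]
step 4 (DROP): []
step 5 (PUSH 19): [19]
step 6 (DUP): [19, 19]
step 7 (SWAP): [19, 19]
step 8 (SUB): [0]

[0]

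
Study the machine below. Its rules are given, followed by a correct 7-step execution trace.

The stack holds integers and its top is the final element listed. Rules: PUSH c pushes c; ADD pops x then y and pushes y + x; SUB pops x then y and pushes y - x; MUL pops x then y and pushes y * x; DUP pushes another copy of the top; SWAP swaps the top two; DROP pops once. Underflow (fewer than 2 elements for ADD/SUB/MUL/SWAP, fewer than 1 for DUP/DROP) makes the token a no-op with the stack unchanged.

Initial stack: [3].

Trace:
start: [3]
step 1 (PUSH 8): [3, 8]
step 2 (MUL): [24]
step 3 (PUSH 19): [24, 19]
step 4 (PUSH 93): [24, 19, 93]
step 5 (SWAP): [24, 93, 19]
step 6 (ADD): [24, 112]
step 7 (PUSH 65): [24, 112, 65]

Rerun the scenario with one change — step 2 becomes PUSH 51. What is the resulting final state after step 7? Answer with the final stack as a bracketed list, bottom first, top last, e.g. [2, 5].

[3, 8, 51, 112, 65]

(re-executing from step 2 with the substitution; state before step 2: [3, 8])
step 2 (PUSH 51): [3, 8, 51]
step 3 (PUSH 19): [3, 8, 51, 19]
step 4 (PUSH 93): [3, 8, 51, 19, 93]
step 5 (SWAP): [3, 8, 51, 93, 19]
step 6 (ADD): [3, 8, 51, 112]
step 7 (PUSH 65): [3, 8, 51, 112, 65]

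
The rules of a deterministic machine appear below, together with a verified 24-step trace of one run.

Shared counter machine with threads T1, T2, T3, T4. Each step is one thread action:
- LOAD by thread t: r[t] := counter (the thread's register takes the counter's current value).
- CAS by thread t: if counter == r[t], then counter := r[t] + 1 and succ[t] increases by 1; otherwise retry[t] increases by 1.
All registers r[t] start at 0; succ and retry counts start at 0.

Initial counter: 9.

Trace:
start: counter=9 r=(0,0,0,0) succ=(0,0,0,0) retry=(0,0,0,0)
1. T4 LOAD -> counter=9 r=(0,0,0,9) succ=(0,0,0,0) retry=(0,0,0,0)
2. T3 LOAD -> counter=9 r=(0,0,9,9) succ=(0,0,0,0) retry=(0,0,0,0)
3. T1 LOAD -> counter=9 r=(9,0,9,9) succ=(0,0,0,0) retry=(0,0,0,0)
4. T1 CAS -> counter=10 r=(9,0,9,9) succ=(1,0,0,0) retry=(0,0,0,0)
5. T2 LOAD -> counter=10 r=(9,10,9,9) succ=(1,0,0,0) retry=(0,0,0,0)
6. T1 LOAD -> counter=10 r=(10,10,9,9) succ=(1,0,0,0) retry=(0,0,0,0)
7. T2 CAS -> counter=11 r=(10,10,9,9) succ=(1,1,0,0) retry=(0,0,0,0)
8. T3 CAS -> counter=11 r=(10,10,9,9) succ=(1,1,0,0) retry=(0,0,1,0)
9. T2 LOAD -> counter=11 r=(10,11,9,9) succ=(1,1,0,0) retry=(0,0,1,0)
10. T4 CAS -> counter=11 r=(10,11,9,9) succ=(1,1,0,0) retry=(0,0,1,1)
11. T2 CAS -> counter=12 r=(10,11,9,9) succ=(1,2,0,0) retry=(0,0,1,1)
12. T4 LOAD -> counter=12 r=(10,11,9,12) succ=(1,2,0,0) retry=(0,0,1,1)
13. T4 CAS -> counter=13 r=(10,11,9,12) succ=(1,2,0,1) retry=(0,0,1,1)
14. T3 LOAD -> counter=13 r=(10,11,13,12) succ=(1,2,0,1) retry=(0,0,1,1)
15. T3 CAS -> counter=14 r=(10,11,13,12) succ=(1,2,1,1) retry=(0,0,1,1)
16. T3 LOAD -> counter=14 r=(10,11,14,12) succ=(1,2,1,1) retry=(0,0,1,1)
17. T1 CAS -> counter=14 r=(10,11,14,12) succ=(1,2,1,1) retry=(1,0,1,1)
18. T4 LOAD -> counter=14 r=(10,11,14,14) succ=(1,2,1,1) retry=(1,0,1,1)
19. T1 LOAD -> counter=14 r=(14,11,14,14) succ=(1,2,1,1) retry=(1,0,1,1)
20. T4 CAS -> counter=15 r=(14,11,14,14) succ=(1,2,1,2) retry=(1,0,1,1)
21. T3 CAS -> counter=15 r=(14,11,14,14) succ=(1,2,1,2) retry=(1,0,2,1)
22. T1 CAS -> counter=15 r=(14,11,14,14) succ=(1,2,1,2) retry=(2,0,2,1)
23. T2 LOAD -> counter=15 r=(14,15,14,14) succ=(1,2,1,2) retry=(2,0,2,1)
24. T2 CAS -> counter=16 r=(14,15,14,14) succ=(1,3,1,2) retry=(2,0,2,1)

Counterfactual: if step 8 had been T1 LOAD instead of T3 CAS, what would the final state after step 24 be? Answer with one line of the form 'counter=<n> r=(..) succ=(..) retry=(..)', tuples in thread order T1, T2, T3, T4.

(re-executing from step 8 with the substitution; state before step 8: counter=11 r=(10,10,9,9) succ=(1,1,0,0) retry=(0,0,0,0))
8. T1 LOAD -> counter=11 r=(11,10,9,9) succ=(1,1,0,0) retry=(0,0,0,0)
9. T2 LOAD -> counter=11 r=(11,11,9,9) succ=(1,1,0,0) retry=(0,0,0,0)
10. T4 CAS -> counter=11 r=(11,11,9,9) succ=(1,1,0,0) retry=(0,0,0,1)
11. T2 CAS -> counter=12 r=(11,11,9,9) succ=(1,2,0,0) retry=(0,0,0,1)
12. T4 LOAD -> counter=12 r=(11,11,9,12) succ=(1,2,0,0) retry=(0,0,0,1)
13. T4 CAS -> counter=13 r=(11,11,9,12) succ=(1,2,0,1) retry=(0,0,0,1)
14. T3 LOAD -> counter=13 r=(11,11,13,12) succ=(1,2,0,1) retry=(0,0,0,1)
15. T3 CAS -> counter=14 r=(11,11,13,12) succ=(1,2,1,1) retry=(0,0,0,1)
16. T3 LOAD -> counter=14 r=(11,11,14,12) succ=(1,2,1,1) retry=(0,0,0,1)
17. T1 CAS -> counter=14 r=(11,11,14,12) succ=(1,2,1,1) retry=(1,0,0,1)
18. T4 LOAD -> counter=14 r=(11,11,14,14) succ=(1,2,1,1) retry=(1,0,0,1)
19. T1 LOAD -> counter=14 r=(14,11,14,14) succ=(1,2,1,1) retry=(1,0,0,1)
20. T4 CAS -> counter=15 r=(14,11,14,14) succ=(1,2,1,2) retry=(1,0,0,1)
21. T3 CAS -> counter=15 r=(14,11,14,14) succ=(1,2,1,2) retry=(1,0,1,1)
22. T1 CAS -> counter=15 r=(14,11,14,14) succ=(1,2,1,2) retry=(2,0,1,1)
23. T2 LOAD -> counter=15 r=(14,15,14,14) succ=(1,2,1,2) retry=(2,0,1,1)
24. T2 CAS -> counter=16 r=(14,15,14,14) succ=(1,3,1,2) retry=(2,0,1,1)

counter=16 r=(14,15,14,14) succ=(1,3,1,2) retry=(2,0,1,1)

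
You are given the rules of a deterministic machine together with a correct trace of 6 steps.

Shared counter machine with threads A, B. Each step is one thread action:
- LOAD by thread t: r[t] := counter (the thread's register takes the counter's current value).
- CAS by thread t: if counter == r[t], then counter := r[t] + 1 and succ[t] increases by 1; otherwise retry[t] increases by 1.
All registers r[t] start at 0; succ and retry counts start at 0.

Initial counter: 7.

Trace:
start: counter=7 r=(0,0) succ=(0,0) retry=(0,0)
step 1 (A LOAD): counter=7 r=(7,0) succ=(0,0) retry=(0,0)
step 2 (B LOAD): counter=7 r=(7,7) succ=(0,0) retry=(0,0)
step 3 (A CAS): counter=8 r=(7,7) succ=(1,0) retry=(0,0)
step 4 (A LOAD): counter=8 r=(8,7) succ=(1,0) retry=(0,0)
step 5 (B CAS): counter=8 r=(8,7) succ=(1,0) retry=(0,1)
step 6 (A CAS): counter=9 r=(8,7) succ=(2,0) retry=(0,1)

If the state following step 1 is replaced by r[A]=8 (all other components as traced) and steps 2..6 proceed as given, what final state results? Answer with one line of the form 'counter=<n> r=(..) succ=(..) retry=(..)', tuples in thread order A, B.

counter=8 r=(7,7) succ=(0,1) retry=(2,0)

state after step 1 := counter=7 r=(8,0) succ=(0,0) retry=(0,0)
step 2 (B LOAD): counter=7 r=(8,7) succ=(0,0) retry=(0,0)
step 3 (A CAS): counter=7 r=(8,7) succ=(0,0) retry=(1,0)
step 4 (A LOAD): counter=7 r=(7,7) succ=(0,0) retry=(1,0)
step 5 (B CAS): counter=8 r=(7,7) succ=(0,1) retry=(1,0)
step 6 (A CAS): counter=8 r=(7,7) succ=(0,1) retry=(2,0)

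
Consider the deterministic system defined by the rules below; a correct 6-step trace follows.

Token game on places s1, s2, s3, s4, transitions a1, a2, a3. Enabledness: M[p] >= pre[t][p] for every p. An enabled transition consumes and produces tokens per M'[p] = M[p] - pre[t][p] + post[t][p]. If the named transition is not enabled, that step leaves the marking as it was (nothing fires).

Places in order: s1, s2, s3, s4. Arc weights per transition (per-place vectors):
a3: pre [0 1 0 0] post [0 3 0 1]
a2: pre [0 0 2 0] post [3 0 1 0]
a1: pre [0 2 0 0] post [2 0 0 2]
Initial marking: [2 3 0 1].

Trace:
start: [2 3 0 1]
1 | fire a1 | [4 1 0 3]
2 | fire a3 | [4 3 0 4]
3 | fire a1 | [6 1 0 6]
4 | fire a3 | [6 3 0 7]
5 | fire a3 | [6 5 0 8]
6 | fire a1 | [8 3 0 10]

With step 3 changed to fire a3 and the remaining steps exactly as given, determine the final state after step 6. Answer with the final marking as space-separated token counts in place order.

6 7 0 9

(re-executing from step 3 with the substitution; state before step 3: [4 3 0 4])
3 | fire a3 | [4 5 0 5]
4 | fire a3 | [4 7 0 6]
5 | fire a3 | [4 9 0 7]
6 | fire a1 | [6 7 0 9]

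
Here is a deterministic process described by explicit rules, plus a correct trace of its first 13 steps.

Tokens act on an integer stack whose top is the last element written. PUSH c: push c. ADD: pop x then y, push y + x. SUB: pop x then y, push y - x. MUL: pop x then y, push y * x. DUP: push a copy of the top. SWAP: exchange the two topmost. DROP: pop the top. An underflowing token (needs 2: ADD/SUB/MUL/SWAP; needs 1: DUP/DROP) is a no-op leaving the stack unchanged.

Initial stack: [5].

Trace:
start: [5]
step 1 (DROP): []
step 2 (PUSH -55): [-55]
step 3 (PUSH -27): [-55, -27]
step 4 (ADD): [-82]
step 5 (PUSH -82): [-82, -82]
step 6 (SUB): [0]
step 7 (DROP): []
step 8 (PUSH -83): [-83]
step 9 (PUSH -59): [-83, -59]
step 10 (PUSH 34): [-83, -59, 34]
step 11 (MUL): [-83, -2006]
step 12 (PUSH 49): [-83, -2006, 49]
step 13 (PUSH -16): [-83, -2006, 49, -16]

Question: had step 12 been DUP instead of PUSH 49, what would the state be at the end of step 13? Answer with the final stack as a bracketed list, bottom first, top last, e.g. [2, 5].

[-83, -2006, -2006, -16]

(re-executing from step 12 with the substitution; state before step 12: [-83, -2006])
step 12 (DUP): [-83, -2006, -2006]
step 13 (PUSH -16): [-83, -2006, -2006, -16]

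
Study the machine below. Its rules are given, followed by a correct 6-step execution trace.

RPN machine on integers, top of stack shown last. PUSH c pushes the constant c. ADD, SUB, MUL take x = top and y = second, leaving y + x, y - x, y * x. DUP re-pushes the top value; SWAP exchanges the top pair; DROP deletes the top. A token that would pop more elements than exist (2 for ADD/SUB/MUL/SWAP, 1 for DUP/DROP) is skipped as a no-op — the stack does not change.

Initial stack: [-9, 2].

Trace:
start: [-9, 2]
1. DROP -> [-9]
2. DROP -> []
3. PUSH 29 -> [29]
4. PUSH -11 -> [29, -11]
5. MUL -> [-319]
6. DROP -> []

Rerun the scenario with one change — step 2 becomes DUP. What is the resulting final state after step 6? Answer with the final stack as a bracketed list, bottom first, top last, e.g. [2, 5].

[-9, -9]

(re-executing from step 2 with the substitution; state before step 2: [-9])
2. DUP -> [-9, -9]
3. PUSH 29 -> [-9, -9, 29]
4. PUSH -11 -> [-9, -9, 29, -11]
5. MUL -> [-9, -9, -319]
6. DROP -> [-9, -9]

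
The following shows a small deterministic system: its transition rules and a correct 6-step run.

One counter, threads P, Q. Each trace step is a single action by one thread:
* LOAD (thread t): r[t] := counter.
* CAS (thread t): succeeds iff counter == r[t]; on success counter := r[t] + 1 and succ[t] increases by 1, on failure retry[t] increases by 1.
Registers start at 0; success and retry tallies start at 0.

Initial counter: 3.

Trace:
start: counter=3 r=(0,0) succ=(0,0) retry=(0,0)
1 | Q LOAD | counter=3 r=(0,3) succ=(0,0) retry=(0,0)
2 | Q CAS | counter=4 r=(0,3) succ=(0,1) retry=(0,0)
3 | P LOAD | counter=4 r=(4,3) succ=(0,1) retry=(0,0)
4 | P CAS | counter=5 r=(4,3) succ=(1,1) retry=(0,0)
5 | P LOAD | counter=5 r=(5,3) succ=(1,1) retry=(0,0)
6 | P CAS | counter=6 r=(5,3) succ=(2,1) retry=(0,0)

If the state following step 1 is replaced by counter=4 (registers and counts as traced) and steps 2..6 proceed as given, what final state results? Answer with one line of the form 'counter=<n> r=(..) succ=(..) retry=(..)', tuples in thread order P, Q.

state after step 1 := counter=4 r=(0,3) succ=(0,0) retry=(0,0)
2 | Q CAS | counter=4 r=(0,3) succ=(0,0) retry=(0,1)
3 | P LOAD | counter=4 r=(4,3) succ=(0,0) retry=(0,1)
4 | P CAS | counter=5 r=(4,3) succ=(1,0) retry=(0,1)
5 | P LOAD | counter=5 r=(5,3) succ=(1,0) retry=(0,1)
6 | P CAS | counter=6 r=(5,3) succ=(2,0) retry=(0,1)

counter=6 r=(5,3) succ=(2,0) retry=(0,1)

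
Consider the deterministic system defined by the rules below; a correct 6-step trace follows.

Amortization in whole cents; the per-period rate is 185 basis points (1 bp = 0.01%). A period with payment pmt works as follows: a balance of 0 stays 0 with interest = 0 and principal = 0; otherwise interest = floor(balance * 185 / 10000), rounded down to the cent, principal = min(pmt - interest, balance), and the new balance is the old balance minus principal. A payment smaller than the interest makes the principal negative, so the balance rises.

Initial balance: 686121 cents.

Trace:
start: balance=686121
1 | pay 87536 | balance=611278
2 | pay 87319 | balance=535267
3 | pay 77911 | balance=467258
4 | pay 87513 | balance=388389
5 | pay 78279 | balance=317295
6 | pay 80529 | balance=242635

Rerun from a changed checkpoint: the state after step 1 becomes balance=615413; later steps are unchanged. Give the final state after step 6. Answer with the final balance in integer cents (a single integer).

247168

state after step 1 := balance=615413
2 | pay 87319 | balance=539479
3 | pay 77911 | balance=471548
4 | pay 87513 | balance=392758
5 | pay 78279 | balance=321745
6 | pay 80529 | balance=247168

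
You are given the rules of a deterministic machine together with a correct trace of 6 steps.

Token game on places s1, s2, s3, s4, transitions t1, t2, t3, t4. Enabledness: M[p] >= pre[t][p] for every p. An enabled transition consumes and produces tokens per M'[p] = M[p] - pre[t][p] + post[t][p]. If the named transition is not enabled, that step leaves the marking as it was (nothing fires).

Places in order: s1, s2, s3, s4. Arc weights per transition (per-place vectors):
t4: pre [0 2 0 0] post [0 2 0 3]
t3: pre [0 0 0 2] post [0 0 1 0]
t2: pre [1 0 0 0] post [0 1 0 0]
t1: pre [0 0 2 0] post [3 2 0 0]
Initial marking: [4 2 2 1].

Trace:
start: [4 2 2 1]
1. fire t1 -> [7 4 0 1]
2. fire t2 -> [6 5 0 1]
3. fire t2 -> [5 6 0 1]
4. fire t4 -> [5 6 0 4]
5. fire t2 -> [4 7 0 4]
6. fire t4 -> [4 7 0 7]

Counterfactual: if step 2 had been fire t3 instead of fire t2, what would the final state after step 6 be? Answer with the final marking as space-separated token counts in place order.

5 6 0 7

(re-executing from step 2 with the substitution; state before step 2: [7 4 0 1])
2. fire t3 -> [7 4 0 1]
3. fire t2 -> [6 5 0 1]
4. fire t4 -> [6 5 0 4]
5. fire t2 -> [5 6 0 4]
6. fire t4 -> [5 6 0 7]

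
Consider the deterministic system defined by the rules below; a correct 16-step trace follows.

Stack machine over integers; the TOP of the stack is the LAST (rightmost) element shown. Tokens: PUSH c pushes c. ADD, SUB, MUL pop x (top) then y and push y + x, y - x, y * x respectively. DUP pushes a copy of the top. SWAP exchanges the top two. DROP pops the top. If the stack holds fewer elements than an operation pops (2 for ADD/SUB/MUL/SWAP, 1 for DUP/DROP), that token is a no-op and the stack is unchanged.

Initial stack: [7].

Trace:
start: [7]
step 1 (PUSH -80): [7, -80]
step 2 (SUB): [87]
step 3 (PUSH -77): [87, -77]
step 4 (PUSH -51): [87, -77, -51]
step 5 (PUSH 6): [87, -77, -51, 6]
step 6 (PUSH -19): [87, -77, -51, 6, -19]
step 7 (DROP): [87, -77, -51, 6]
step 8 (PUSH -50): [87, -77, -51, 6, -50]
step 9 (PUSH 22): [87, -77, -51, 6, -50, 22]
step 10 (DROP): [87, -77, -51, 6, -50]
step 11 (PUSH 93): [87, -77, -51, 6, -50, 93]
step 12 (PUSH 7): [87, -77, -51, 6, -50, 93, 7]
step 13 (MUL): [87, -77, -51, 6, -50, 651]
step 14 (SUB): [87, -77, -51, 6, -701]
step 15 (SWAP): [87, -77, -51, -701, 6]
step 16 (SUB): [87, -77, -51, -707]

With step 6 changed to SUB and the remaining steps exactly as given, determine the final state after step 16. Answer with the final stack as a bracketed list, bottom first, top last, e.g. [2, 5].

[87, -624]

(re-executing from step 6 with the substitution; state before step 6: [87, -77, -51, 6])
step 6 (SUB): [87, -77, -57]
step 7 (DROP): [87, -77]
step 8 (PUSH -50): [87, -77, -50]
step 9 (PUSH 22): [87, -77, -50, 22]
step 10 (DROP): [87, -77, -50]
step 11 (PUSH 93): [87, -77, -50, 93]
step 12 (PUSH 7): [87, -77, -50, 93, 7]
step 13 (MUL): [87, -77, -50, 651]
step 14 (SUB): [87, -77, -701]
step 15 (SWAP): [87, -701, -77]
step 16 (SUB): [87, -624]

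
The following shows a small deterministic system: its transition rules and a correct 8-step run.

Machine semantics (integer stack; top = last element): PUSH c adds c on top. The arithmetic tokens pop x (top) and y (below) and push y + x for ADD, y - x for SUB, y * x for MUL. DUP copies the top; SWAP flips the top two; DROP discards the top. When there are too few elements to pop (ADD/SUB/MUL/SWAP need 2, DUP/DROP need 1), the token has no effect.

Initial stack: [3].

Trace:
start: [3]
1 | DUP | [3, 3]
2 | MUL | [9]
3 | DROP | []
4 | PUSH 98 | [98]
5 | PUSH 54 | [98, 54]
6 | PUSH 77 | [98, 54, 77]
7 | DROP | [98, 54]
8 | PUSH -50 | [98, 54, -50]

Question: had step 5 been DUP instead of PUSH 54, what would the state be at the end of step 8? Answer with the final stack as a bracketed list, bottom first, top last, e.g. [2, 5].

[98, 98, -50]

(re-executing from step 5 with the substitution; state before step 5: [98])
5 | DUP | [98, 98]
6 | PUSH 77 | [98, 98, 77]
7 | DROP | [98, 98]
8 | PUSH -50 | [98, 98, -50]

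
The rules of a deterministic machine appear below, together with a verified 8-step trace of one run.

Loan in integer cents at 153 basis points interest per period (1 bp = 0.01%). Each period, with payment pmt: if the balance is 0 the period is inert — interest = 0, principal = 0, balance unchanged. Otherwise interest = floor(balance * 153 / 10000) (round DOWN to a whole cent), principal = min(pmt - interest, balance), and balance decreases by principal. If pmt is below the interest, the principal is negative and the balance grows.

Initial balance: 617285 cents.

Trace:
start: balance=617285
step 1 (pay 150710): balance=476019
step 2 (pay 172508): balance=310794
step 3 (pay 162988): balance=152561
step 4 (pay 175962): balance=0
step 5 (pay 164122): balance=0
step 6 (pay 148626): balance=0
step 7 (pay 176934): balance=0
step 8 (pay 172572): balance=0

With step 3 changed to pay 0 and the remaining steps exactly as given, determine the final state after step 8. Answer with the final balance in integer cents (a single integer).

0

(re-executing from step 3 with the substitution; state before step 3: balance=310794)
step 3 (pay 0): balance=315549
step 4 (pay 175962): balance=144414
step 5 (pay 164122): balance=0
step 6 (pay 148626): balance=0
step 7 (pay 176934): balance=0
step 8 (pay 172572): balance=0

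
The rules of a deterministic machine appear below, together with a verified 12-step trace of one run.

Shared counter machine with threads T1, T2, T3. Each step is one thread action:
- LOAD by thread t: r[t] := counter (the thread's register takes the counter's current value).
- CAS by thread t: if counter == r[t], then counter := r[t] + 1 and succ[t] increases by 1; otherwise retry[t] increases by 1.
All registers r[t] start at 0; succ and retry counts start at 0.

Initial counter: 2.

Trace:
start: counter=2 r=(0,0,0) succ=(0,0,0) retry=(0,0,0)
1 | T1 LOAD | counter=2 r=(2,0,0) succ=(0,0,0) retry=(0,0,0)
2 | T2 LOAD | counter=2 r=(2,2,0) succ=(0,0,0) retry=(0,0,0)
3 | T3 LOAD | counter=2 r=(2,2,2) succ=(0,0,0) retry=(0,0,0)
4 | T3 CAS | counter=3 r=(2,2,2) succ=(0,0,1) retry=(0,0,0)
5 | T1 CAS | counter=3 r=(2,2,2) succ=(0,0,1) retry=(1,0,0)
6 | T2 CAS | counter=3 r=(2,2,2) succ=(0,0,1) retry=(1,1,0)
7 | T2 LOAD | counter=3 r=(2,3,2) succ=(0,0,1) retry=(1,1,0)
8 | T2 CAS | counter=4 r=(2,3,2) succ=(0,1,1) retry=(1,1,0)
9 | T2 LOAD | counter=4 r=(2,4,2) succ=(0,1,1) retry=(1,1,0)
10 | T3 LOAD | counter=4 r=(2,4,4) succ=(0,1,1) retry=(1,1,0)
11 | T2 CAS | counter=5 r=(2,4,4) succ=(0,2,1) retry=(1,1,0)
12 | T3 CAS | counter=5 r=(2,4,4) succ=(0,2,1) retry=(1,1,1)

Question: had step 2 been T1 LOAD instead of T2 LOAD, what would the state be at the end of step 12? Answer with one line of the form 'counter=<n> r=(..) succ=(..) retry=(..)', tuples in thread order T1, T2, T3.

counter=5 r=(2,4,4) succ=(0,2,1) retry=(1,1,1)

(re-executing from step 2 with the substitution; state before step 2: counter=2 r=(2,0,0) succ=(0,0,0) retry=(0,0,0))
2 | T1 LOAD | counter=2 r=(2,0,0) succ=(0,0,0) retry=(0,0,0)
3 | T3 LOAD | counter=2 r=(2,0,2) succ=(0,0,0) retry=(0,0,0)
4 | T3 CAS | counter=3 r=(2,0,2) succ=(0,0,1) retry=(0,0,0)
5 | T1 CAS | counter=3 r=(2,0,2) succ=(0,0,1) retry=(1,0,0)
6 | T2 CAS | counter=3 r=(2,0,2) succ=(0,0,1) retry=(1,1,0)
7 | T2 LOAD | counter=3 r=(2,3,2) succ=(0,0,1) retry=(1,1,0)
8 | T2 CAS | counter=4 r=(2,3,2) succ=(0,1,1) retry=(1,1,0)
9 | T2 LOAD | counter=4 r=(2,4,2) succ=(0,1,1) retry=(1,1,0)
10 | T3 LOAD | counter=4 r=(2,4,4) succ=(0,1,1) retry=(1,1,0)
11 | T2 CAS | counter=5 r=(2,4,4) succ=(0,2,1) retry=(1,1,0)
12 | T3 CAS | counter=5 r=(2,4,4) succ=(0,2,1) retry=(1,1,1)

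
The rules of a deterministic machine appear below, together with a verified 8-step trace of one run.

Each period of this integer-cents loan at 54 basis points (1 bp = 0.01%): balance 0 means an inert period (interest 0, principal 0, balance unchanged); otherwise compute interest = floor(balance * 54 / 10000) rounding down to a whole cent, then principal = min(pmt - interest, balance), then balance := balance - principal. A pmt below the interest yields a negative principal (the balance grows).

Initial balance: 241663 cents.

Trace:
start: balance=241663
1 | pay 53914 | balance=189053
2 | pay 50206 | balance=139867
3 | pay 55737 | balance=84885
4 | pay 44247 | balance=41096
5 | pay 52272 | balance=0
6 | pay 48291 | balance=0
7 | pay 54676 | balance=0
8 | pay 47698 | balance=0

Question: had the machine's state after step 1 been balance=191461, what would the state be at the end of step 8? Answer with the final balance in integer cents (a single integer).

state after step 1 := balance=191461
2 | pay 50206 | balance=142288
3 | pay 55737 | balance=87319
4 | pay 44247 | balance=43543
5 | pay 52272 | balance=0
6 | pay 48291 | balance=0
7 | pay 54676 | balance=0
8 | pay 47698 | balance=0

0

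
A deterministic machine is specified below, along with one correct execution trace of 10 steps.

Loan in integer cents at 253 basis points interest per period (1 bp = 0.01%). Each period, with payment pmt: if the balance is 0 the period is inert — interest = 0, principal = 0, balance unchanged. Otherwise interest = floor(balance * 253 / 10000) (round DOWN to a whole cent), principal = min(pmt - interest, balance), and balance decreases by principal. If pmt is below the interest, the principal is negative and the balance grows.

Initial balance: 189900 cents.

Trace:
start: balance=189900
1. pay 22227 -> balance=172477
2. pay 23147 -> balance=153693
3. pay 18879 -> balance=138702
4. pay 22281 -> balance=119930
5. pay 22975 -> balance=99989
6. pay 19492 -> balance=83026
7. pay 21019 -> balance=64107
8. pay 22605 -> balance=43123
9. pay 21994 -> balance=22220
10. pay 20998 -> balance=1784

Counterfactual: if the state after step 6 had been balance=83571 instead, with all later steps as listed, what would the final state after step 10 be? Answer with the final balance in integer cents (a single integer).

state after step 6 := balance=83571
7. pay 21019 -> balance=64666
8. pay 22605 -> balance=43697
9. pay 21994 -> balance=22808
10. pay 20998 -> balance=2387

2387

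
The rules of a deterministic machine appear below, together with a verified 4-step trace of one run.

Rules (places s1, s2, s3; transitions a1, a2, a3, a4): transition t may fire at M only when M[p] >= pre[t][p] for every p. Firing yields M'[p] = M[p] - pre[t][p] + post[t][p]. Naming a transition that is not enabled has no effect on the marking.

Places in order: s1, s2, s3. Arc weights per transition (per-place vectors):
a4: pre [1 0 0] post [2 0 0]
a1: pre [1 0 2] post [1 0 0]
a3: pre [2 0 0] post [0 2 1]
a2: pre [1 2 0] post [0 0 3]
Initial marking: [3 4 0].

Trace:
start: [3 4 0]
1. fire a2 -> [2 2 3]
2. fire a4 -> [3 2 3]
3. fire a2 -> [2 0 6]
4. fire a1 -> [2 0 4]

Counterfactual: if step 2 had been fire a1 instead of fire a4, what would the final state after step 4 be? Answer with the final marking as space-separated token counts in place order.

1 0 2

(re-executing from step 2 with the substitution; state before step 2: [2 2 3])
2. fire a1 -> [2 2 1]
3. fire a2 -> [1 0 4]
4. fire a1 -> [1 0 2]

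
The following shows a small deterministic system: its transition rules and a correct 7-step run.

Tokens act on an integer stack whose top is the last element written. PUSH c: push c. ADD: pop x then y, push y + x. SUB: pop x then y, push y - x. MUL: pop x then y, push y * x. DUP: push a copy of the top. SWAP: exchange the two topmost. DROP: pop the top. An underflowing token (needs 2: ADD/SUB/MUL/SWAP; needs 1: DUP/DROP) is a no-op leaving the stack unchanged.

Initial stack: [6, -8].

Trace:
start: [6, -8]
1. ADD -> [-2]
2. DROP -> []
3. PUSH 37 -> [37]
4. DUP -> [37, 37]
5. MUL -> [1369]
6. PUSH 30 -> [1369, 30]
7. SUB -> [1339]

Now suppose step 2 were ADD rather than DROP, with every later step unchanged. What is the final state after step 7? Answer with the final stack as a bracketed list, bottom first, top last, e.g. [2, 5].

(re-executing from step 2 with the substitution; state before step 2: [-2])
2. ADD -> [-2]
3. PUSH 37 -> [-2, 37]
4. DUP -> [-2, 37, 37]
5. MUL -> [-2, 1369]
6. PUSH 30 -> [-2, 1369, 30]
7. SUB -> [-2, 1339]

[-2, 1339]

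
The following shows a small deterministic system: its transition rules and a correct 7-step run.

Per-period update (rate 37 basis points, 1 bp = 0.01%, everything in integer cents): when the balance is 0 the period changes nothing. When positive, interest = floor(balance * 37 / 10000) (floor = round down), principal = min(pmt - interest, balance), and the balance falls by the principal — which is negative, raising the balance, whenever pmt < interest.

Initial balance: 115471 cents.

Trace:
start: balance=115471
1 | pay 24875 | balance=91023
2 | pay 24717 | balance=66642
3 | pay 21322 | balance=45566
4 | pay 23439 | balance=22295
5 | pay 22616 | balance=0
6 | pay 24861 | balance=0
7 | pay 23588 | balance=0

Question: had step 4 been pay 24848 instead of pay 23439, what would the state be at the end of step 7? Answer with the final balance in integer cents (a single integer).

(re-executing from step 4 with the substitution; state before step 4: balance=45566)
4 | pay 24848 | balance=20886
5 | pay 22616 | balance=0
6 | pay 24861 | balance=0
7 | pay 23588 | balance=0

0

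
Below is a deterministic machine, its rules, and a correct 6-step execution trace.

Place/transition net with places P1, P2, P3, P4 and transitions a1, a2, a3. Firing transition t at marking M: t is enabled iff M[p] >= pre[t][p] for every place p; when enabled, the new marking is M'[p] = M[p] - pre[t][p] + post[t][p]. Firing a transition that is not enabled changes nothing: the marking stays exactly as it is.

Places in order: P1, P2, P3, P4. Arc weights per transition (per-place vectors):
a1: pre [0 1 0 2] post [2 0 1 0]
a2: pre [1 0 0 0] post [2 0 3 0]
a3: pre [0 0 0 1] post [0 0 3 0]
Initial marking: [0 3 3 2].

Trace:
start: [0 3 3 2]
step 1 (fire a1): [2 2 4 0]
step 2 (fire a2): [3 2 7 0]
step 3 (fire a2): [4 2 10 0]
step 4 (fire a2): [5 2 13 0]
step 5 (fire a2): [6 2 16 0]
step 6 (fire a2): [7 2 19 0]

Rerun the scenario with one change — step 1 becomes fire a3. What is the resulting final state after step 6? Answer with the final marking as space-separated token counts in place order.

(re-executing from step 1 with the substitution; state before step 1: [0 3 3 2])
step 1 (fire a3): [0 3 6 1]
step 2 (fire a2): [0 3 6 1]
step 3 (fire a2): [0 3 6 1]
step 4 (fire a2): [0 3 6 1]
step 5 (fire a2): [0 3 6 1]
step 6 (fire a2): [0 3 6 1]

0 3 6 1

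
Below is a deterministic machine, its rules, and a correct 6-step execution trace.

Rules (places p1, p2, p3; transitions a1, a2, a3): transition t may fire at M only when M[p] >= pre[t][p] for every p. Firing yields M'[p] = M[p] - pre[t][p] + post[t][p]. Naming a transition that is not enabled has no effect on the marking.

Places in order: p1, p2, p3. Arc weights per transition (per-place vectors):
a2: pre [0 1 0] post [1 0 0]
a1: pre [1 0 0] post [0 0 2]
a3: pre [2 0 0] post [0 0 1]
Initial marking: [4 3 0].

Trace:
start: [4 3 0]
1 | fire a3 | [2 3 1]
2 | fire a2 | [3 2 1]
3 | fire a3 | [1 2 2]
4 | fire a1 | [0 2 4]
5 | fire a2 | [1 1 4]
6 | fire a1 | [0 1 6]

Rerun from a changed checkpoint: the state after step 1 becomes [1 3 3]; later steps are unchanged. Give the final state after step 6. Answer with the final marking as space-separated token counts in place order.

state after step 1 := [1 3 3]
2 | fire a2 | [2 2 3]
3 | fire a3 | [0 2 4]
4 | fire a1 | [0 2 4]
5 | fire a2 | [1 1 4]
6 | fire a1 | [0 1 6]

0 1 6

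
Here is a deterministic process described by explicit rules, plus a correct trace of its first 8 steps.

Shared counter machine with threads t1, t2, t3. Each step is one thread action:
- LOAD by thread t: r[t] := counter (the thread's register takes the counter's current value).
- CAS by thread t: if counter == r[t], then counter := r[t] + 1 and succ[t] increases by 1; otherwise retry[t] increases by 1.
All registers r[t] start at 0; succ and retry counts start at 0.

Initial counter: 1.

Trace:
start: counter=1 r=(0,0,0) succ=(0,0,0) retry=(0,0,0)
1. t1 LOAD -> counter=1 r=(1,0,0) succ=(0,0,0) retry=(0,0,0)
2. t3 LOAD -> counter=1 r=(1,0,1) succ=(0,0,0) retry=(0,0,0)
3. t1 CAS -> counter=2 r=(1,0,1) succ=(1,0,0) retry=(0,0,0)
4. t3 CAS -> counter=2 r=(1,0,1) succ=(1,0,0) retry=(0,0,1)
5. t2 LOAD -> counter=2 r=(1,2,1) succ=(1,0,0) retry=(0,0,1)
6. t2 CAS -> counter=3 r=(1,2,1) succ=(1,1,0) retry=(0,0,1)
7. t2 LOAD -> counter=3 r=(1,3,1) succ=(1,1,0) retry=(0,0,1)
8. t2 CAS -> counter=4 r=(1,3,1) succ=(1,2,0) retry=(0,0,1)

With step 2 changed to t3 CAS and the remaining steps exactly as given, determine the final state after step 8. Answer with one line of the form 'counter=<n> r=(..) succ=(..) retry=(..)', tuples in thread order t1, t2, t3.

(re-executing from step 2 with the substitution; state before step 2: counter=1 r=(1,0,0) succ=(0,0,0) retry=(0,0,0))
2. t3 CAS -> counter=1 r=(1,0,0) succ=(0,0,0) retry=(0,0,1)
3. t1 CAS -> counter=2 r=(1,0,0) succ=(1,0,0) retry=(0,0,1)
4. t3 CAS -> counter=2 r=(1,0,0) succ=(1,0,0) retry=(0,0,2)
5. t2 LOAD -> counter=2 r=(1,2,0) succ=(1,0,0) retry=(0,0,2)
6. t2 CAS -> counter=3 r=(1,2,0) succ=(1,1,0) retry=(0,0,2)
7. t2 LOAD -> counter=3 r=(1,3,0) succ=(1,1,0) retry=(0,0,2)
8. t2 CAS -> counter=4 r=(1,3,0) succ=(1,2,0) retry=(0,0,2)

counter=4 r=(1,3,0) succ=(1,2,0) retry=(0,0,2)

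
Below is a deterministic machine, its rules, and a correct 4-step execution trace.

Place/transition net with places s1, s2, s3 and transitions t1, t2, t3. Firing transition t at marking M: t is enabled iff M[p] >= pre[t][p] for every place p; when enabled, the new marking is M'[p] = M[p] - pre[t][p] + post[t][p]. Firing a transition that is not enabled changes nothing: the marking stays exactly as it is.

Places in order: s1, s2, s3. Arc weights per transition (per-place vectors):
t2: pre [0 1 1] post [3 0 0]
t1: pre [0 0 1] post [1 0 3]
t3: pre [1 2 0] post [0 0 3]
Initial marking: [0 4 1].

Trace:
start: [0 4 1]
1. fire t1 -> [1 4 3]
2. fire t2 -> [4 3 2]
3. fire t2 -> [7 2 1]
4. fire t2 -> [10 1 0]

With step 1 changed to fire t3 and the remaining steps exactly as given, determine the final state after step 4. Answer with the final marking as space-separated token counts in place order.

(re-executing from step 1 with the substitution; state before step 1: [0 4 1])
1. fire t3 -> [0 4 1]
2. fire t2 -> [3 3 0]
3. fire t2 -> [3 3 0]
4. fire t2 -> [3 3 0]

3 3 0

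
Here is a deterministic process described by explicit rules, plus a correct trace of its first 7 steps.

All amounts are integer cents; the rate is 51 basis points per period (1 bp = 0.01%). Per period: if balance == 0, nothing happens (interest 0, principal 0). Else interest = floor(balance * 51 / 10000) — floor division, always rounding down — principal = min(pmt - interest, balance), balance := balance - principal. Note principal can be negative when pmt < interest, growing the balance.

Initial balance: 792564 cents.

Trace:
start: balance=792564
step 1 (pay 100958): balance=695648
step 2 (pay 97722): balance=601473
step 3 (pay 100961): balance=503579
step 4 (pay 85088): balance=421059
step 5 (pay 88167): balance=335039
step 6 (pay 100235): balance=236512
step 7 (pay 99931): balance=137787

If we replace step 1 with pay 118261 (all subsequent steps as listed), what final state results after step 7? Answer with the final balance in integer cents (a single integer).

(re-executing from step 1 with the substitution; state before step 1: balance=792564)
step 1 (pay 118261): balance=678345
step 2 (pay 97722): balance=584082
step 3 (pay 100961): balance=486099
step 4 (pay 85088): balance=403490
step 5 (pay 88167): balance=317380
step 6 (pay 100235): balance=218763
step 7 (pay 99931): balance=119947

119947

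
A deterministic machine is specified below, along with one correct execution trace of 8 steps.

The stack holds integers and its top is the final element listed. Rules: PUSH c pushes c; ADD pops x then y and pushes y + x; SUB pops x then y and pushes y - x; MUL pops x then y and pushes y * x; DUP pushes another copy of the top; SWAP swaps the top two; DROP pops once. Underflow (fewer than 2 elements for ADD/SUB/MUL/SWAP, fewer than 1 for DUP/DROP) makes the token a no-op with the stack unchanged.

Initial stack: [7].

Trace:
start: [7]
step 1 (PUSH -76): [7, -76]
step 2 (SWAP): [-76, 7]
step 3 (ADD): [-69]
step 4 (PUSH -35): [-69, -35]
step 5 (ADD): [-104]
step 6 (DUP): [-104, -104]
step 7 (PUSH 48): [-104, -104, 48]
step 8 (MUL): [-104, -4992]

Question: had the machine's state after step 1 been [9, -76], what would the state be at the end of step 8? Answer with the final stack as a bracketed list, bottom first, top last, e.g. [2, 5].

state after step 1 := [9, -76]
step 2 (SWAP): [-76, 9]
step 3 (ADD): [-67]
step 4 (PUSH -35): [-67, -35]
step 5 (ADD): [-102]
step 6 (DUP): [-102, -102]
step 7 (PUSH 48): [-102, -102, 48]
step 8 (MUL): [-102, -4896]

[-102, -4896]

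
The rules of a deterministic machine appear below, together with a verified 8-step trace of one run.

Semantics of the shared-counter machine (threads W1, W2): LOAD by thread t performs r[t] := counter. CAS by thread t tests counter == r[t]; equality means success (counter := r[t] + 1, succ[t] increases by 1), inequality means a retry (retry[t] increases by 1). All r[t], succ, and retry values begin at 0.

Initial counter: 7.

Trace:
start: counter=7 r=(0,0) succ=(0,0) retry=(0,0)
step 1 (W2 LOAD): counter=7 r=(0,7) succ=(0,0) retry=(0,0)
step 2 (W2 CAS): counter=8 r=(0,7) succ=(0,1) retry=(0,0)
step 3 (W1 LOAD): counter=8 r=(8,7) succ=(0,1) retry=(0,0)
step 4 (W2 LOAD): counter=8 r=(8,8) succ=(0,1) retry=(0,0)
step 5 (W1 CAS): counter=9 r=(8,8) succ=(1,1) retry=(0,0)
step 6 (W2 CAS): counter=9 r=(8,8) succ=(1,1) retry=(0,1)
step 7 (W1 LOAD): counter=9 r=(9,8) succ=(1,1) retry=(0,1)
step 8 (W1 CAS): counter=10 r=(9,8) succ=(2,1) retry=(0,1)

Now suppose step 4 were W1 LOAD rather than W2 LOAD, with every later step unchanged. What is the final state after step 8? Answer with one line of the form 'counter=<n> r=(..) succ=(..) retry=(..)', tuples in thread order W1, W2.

counter=10 r=(9,7) succ=(2,1) retry=(0,1)

(re-executing from step 4 with the substitution; state before step 4: counter=8 r=(8,7) succ=(0,1) retry=(0,0))
step 4 (W1 LOAD): counter=8 r=(8,7) succ=(0,1) retry=(0,0)
step 5 (W1 CAS): counter=9 r=(8,7) succ=(1,1) retry=(0,0)
step 6 (W2 CAS): counter=9 r=(8,7) succ=(1,1) retry=(0,1)
step 7 (W1 LOAD): counter=9 r=(9,7) succ=(1,1) retry=(0,1)
step 8 (W1 CAS): counter=10 r=(9,7) succ=(2,1) retry=(0,1)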